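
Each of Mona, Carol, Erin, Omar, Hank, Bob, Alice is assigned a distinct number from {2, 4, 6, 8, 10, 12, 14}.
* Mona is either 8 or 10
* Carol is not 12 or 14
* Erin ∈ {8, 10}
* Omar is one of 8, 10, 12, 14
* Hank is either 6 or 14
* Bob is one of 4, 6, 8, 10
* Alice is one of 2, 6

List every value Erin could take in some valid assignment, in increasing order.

8, 10

The 7 variables draw from only 7 values {2, 4, 6, 8, 10, 12, 14}, so each is used; only Omar can be 12, hence Omar = 12.
The 6 still-open variables draw from only 6 values {2, 4, 6, 8, 10, 14}, so each is used; only Hank can be 14, hence Hank = 14.
Mona and Erin share exactly the 2 values {8, 10}; by pigeonhole those values go to them, so strike 8, 10 from Carol, Bob.
No further eliminations apply; Erin can still be any of 8, 10.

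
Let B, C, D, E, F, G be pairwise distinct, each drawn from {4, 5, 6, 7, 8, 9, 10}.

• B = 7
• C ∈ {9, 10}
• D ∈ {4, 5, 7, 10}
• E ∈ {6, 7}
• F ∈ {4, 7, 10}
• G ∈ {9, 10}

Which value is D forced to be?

5

B has just one choice, so B = 7. Eliminate 7 elsewhere: D, E, F.
That leaves E = 6.
The 4 still-open variables together cover exactly {4, 5, 9, 10} — 4 values for 4 variables — and 5 appears only in D's list, so D = 5.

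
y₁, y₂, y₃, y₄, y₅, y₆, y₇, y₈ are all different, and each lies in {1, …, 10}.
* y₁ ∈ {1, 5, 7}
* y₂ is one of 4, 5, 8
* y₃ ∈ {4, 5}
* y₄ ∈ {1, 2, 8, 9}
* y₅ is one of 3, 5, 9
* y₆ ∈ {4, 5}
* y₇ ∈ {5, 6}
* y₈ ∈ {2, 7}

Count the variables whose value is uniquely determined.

The 2 variables y₃ and y₆ are confined to {4, 5}, which locks those values in; drop them from y₁, y₂, y₅, y₇.
y₂ must be 8 (only option left). Strike 8 from y₄.
y₇'s domain is down to {6}, so y₇ = 6.
Determined: y₂=8, y₇=6. The other variables each still have more than one consistent value. That makes 2.

2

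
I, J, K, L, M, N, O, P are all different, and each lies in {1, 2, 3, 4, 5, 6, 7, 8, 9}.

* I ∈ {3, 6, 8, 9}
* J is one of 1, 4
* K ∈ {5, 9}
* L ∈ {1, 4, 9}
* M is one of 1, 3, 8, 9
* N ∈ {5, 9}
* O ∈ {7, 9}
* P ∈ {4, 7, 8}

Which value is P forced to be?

8

Among the 8 variables, 6 fits only I (and all 8 values in {1, 3, 4, 5, 6, 7, 8, 9} must be used), so I = 6.
Among the 7 still-open variables, 3 fits only M (and all 7 values in {1, 3, 4, 5, 7, 8, 9} must be used), so M = 3.
The 6 still-open variables draw from only 6 values {1, 4, 5, 7, 8, 9}, so each is used; only P can be 8, hence P = 8.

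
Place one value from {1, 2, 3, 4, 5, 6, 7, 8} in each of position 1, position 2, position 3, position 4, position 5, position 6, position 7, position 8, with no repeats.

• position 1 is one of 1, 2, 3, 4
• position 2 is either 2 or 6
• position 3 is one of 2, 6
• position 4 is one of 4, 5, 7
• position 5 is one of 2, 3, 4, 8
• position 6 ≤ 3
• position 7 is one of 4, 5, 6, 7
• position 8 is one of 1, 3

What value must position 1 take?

The 8 variables together cover exactly {1, 2, 3, 4, 5, 6, 7, 8} — 8 values for 8 variables — and 8 appears only in position 5's list, so position 5 = 8.
position 2 and position 3 share exactly the 2 values {2, 6}; by pigeonhole those values go to them, so strike 2, 6 from position 1, position 6, position 7.
The 2 variables position 6 and position 8 are confined to {1, 3}, which locks those values in; drop them from position 1.
So position 1 = 4.

4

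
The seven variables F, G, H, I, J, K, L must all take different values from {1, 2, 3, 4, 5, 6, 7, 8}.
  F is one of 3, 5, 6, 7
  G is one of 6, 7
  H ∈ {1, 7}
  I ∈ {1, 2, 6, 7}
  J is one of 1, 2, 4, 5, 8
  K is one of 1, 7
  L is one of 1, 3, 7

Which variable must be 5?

H and K share exactly the 2 values {1, 7}; by pigeonhole those values go to them, so strike 1, 7 from F, G, I, J, L.
G's domain is down to {6}, so G = 6. Eliminate 6 elsewhere: F, I.
I has just one choice, so I = 2. Remove 2 from J.
L has just one choice, so L = 3. So F can't be 3.
So 5 goes to F.

F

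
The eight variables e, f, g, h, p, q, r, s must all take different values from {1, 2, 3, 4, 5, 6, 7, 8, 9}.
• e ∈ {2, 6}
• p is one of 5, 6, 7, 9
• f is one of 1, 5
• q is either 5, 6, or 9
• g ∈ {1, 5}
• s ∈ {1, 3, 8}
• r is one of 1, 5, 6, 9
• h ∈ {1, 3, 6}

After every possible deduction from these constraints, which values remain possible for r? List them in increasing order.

The 8 variables draw from only 8 values {1, 2, 3, 5, 6, 7, 8, 9}, so each is used; only e can be 2, hence e = 2.
Among the 7 still-open variables, 7 fits only p (and all 7 values in {1, 3, 5, 6, 7, 8, 9} must be used), so p = 7.
Among the 6 still-open variables, 8 fits only s (and all 6 values in {1, 3, 5, 6, 8, 9} must be used), so s = 8.
Among the 5 still-open variables, 3 fits only h (and all 5 values in {1, 3, 5, 6, 9} must be used), so h = 3.
The 2 variables f and g are confined to {1, 5}, which locks those values in; drop them from q, r.
No further eliminations apply; r can still be any of 6, 9.

6, 9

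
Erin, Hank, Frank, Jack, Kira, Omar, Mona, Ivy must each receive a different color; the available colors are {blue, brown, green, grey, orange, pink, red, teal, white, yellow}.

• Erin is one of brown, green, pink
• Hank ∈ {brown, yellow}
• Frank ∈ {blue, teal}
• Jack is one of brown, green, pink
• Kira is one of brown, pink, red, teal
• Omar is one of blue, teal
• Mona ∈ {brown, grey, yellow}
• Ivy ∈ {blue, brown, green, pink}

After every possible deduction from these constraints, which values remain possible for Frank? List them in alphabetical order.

The 8 variables together cover exactly {blue, brown, green, grey, pink, red, teal, yellow} — 8 values for 8 variables — and grey appears only in Mona's list, so Mona = grey.
Among the 7 still-open variables, red fits only Kira (and all 7 values in {blue, brown, green, pink, red, teal, yellow} must be used), so Kira = red.
The 6 still-open variables together cover exactly {blue, brown, green, pink, teal, yellow} — 6 values for 6 variables — and yellow appears only in Hank's list, so Hank = yellow.
Frank and Omar between them cover only {blue, teal} — a naked pair. Remove those values from Ivy.
No further eliminations apply; Frank can still be any of blue, teal.

blue, teal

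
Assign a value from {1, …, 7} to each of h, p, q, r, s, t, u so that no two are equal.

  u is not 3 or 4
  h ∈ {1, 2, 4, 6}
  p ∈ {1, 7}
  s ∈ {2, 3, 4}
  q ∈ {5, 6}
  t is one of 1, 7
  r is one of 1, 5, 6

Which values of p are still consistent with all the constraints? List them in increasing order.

Among the 7 variables, 3 fits only s (and all 7 values in {1, 2, 3, 4, 5, 6, 7} must be used), so s = 3.
The 6 still-open variables draw from only 6 values {1, 2, 4, 5, 6, 7}, so each is used; only h can be 4, hence h = 4.
The 5 still-open variables together cover exactly {1, 2, 5, 6, 7} — 5 values for 5 variables — and 2 appears only in u's list, so u = 2.
p and t between them cover only {1, 7} — a naked pair. Remove those values from r.
No further eliminations apply; p can still be any of 1, 7.

1, 7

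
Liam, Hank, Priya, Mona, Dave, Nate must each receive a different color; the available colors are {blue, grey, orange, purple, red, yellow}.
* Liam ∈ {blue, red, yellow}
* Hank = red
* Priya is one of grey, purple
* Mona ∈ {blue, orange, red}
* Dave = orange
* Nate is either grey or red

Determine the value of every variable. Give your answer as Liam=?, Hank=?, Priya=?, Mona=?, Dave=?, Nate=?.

Liam=yellow, Hank=red, Priya=purple, Mona=blue, Dave=orange, Nate=grey

Hank must be red (only option left). So Liam, Mona, Nate can't be red.
That leaves Dave = orange. Strike orange from Mona.
Nate's domain is down to {grey}, so Nate = grey. Remove grey from Priya.
Priya must be purple (only option left).
Mona has just one choice, so Mona = blue. So Liam can't be blue.
Liam must be yellow (only option left).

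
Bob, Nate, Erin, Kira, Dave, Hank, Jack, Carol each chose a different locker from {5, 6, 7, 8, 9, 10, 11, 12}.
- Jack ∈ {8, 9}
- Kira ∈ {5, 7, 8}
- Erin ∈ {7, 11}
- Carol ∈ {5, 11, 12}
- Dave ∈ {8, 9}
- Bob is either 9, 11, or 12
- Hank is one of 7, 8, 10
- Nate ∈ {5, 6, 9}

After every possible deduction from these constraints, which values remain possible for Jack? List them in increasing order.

8, 9

The 8 variables draw from only 8 values {5, 6, 7, 8, 9, 10, 11, 12}, so each is used; only Nate can be 6, hence Nate = 6.
The 7 still-open variables draw from only 7 values {5, 7, 8, 9, 10, 11, 12}, so each is used; only Hank can be 10, hence Hank = 10.
Dave and Jack share exactly the 2 values {8, 9}; by pigeonhole those values go to them, so strike 8, 9 from Bob, Kira.
No further eliminations apply; Jack can still be any of 8, 9.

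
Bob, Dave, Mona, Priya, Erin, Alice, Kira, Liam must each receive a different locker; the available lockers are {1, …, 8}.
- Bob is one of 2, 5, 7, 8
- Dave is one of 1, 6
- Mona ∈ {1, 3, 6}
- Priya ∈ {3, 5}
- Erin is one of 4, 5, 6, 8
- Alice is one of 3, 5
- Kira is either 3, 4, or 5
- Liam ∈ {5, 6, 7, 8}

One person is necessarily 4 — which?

The 8 variables draw from only 8 values {1, 2, 3, 4, 5, 6, 7, 8}, so each is used; only Bob can be 2, hence Bob = 2.
The 7 still-open variables draw from only 7 values {1, 3, 4, 5, 6, 7, 8}, so each is used; only Liam can be 7, hence Liam = 7.
Among the 6 still-open variables, 8 fits only Erin (and all 6 values in {1, 3, 4, 5, 6, 8} must be used), so Erin = 8.
Among the 5 still-open variables, 4 fits only Kira (and all 5 values in {1, 3, 4, 5, 6} must be used), so Kira = 4.

Kira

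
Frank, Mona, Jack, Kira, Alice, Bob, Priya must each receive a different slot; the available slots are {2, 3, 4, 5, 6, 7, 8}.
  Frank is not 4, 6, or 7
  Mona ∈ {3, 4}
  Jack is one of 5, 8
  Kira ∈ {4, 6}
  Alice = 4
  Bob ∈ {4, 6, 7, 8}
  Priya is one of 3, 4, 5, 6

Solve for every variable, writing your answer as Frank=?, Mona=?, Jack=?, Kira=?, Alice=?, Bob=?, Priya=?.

Alice has just one choice, so Alice = 4. Eliminate 4 elsewhere: Mona, Kira, Bob, Priya.
Mona must be 3 (only option left). Eliminate 3 elsewhere: Frank, Priya.
Kira must be 6 (only option left). Strike 6 from Bob, Priya.
Priya has just one choice, so Priya = 5. Remove 5 from Frank, Jack.
Jack's domain is down to {8}, so Jack = 8. Remove 8 from Frank, Bob.
Bob must be 7 (only option left).
Frank must be 2 (only option left).

Frank=2, Mona=3, Jack=8, Kira=6, Alice=4, Bob=7, Priya=5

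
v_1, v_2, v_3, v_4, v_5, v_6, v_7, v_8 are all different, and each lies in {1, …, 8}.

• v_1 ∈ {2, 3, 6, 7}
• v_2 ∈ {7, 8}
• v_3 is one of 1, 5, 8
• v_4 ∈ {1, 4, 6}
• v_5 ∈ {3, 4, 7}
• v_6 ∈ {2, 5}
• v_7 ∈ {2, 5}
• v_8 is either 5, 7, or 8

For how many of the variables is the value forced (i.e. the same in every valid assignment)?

1

v_6 and v_7 between them cover only {2, 5} — a naked pair. Remove those values from v_1, v_3, v_8.
The 2 variables v_2 and v_8 are confined to {7, 8}, which locks those values in; drop them from v_1, v_3, v_5.
v_3 must be 1 (only option left). Remove 1 from v_4.
Determined: v_3=1. The other variables each still have more than one consistent value. That makes 1.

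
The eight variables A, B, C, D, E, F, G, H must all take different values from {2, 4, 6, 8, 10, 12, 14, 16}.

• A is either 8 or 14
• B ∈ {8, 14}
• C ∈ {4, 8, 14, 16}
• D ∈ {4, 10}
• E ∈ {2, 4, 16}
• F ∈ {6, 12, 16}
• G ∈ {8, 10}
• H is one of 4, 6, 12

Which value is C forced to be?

16

The 8 variables draw from only 8 values {2, 4, 6, 8, 10, 12, 14, 16}, so each is used; only E can be 2, hence E = 2.
The 2 variables A and B are confined to {8, 14}, which locks those values in; drop them from C, G.
G's domain is down to {10}, so G = 10. Remove 10 from D.
D's domain is down to {4}, so D = 4. Eliminate 4 elsewhere: C, H.
So C = 16.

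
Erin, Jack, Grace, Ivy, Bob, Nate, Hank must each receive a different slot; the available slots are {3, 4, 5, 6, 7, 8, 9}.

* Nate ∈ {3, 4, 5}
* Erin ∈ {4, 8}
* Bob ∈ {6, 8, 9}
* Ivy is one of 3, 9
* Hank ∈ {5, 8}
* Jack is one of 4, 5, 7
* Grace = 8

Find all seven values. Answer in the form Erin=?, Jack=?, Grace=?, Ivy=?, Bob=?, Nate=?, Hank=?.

Grace has just one choice, so Grace = 8. Eliminate 8 elsewhere: Erin, Bob, Hank.
That leaves Hank = 5. So Jack, Nate can't be 5.
That leaves Erin = 4. So Jack, Nate can't be 4.
That leaves Jack = 7.
That leaves Nate = 3. Eliminate 3 elsewhere: Ivy.
Ivy must be 9 (only option left). So Bob can't be 9.
Bob has just one choice, so Bob = 6.

Erin=4, Jack=7, Grace=8, Ivy=9, Bob=6, Nate=3, Hank=5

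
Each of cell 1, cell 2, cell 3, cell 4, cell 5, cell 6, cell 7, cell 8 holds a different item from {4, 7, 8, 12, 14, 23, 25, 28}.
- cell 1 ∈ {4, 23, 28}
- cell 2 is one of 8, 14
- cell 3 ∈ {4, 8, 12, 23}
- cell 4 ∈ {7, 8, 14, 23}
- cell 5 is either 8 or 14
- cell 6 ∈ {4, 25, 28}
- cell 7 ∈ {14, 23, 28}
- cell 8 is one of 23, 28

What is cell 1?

The 8 variables draw from only 8 values {4, 7, 8, 12, 14, 23, 25, 28}, so each is used; only cell 4 can be 7, hence cell 4 = 7.
Among the 7 still-open variables, 12 fits only cell 3 (and all 7 values in {4, 8, 12, 14, 23, 25, 28} must be used), so cell 3 = 12.
The 6 still-open variables draw from only 6 values {4, 8, 14, 23, 25, 28}, so each is used; only cell 6 can be 25, hence cell 6 = 25.
Among the 5 still-open variables, 4 fits only cell 1 (and all 5 values in {4, 8, 14, 23, 28} must be used), so cell 1 = 4.

4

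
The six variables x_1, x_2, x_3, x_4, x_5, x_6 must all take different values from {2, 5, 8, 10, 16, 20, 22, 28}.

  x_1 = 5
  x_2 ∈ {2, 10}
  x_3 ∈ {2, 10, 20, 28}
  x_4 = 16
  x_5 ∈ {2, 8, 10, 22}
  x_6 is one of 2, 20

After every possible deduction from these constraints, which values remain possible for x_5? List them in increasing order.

x_1 has just one choice, so x_1 = 5.
x_4's domain is down to {16}, so x_4 = 16.
No further eliminations apply; x_5 can still be any of 2, 8, 10, 22.

2, 8, 10, 22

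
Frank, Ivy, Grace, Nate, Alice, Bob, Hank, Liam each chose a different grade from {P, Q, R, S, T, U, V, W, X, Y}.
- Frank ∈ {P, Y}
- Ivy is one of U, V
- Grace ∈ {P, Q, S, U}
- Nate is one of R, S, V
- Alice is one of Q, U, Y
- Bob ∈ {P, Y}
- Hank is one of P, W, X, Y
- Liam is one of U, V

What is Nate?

The 2 variables Frank and Bob are confined to {P, Y}, which locks those values in; drop them from Grace, Alice, Hank.
Ivy and Liam between them cover only {U, V} — a naked pair. Remove those values from Grace, Nate, Alice.
Alice has just one choice, so Alice = Q. Remove Q from Grace.
Grace's domain is down to {S}, so Grace = S. Eliminate S elsewhere: Nate.
So Nate = R.

R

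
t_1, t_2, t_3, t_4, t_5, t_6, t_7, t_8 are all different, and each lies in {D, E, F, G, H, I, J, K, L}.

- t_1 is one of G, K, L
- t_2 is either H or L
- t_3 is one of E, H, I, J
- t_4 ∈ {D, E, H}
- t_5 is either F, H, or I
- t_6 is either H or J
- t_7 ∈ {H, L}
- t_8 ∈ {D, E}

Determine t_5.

F

t_2 and t_7 share exactly the 2 values {H, L}; by pigeonhole those values go to them, so strike H, L from t_1, t_3, t_4, t_5, t_6.
t_6 must be J (only option left). Remove J from t_3.
t_4 and t_8 between them cover only {D, E} — a naked pair. Remove those values from t_3.
t_3's domain is down to {I}, so t_3 = I. So t_5 can't be I.
So t_5 = F.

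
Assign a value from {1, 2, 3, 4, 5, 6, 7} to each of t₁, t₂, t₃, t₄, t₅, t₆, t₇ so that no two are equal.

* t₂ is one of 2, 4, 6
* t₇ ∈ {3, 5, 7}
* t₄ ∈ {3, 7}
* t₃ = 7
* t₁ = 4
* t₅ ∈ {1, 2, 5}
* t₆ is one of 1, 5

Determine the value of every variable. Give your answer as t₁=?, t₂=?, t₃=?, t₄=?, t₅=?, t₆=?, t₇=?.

t₁'s domain is down to {4}, so t₁ = 4. Remove 4 from t₂.
t₃ must be 7 (only option left). Eliminate 7 elsewhere: t₄, t₇.
t₄'s domain is down to {3}, so t₄ = 3. So t₇ can't be 3.
t₇ must be 5 (only option left). Strike 5 from t₅, t₆.
t₆ has just one choice, so t₆ = 1. Strike 1 from t₅.
That leaves t₅ = 2. So t₂ can't be 2.
t₂ has just one choice, so t₂ = 6.

t₁=4, t₂=6, t₃=7, t₄=3, t₅=2, t₆=1, t₇=5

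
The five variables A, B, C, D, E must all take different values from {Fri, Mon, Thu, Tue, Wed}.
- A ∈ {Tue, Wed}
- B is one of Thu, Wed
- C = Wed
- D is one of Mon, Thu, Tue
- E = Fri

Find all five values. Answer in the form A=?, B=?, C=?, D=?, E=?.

C must be Wed (only option left). Eliminate Wed elsewhere: A, B.
E's domain is down to {Fri}, so E = Fri.
A's domain is down to {Tue}, so A = Tue. So D can't be Tue.
B must be Thu (only option left). Eliminate Thu elsewhere: D.
That leaves D = Mon.

A=Tue, B=Thu, C=Wed, D=Mon, E=Fri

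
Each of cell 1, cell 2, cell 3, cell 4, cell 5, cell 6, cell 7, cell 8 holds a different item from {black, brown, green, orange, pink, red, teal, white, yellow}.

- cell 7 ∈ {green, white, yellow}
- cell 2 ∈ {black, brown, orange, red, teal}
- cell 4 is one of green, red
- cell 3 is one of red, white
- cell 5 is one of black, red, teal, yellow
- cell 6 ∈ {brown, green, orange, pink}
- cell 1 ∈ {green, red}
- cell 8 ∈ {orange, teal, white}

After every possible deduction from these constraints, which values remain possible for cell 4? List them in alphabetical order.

green, red

cell 1 and cell 4 between them cover only {green, red} — a naked pair. Remove those values from cell 2, cell 3, cell 5, cell 6, cell 7.
cell 3's domain is down to {white}, so cell 3 = white. So cell 7, cell 8 can't be white.
cell 7 has just one choice, so cell 7 = yellow. So cell 5 can't be yellow.
No further eliminations apply; cell 4 can still be any of green, red.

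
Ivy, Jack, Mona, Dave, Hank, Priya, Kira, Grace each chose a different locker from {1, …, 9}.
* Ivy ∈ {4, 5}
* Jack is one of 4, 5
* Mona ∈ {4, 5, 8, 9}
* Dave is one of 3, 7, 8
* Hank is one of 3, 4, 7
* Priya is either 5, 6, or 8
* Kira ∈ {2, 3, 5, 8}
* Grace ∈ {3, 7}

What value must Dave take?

The 8 variables together cover exactly {2, 3, 4, 5, 6, 7, 8, 9} — 8 values for 8 variables — and 2 appears only in Kira's list, so Kira = 2.
The 7 still-open variables draw from only 7 values {3, 4, 5, 6, 7, 8, 9}, so each is used; only Priya can be 6, hence Priya = 6.
Among the 6 still-open variables, 9 fits only Mona (and all 6 values in {3, 4, 5, 7, 8, 9} must be used), so Mona = 9.
The 5 still-open variables draw from only 5 values {3, 4, 5, 7, 8}, so each is used; only Dave can be 8, hence Dave = 8.

8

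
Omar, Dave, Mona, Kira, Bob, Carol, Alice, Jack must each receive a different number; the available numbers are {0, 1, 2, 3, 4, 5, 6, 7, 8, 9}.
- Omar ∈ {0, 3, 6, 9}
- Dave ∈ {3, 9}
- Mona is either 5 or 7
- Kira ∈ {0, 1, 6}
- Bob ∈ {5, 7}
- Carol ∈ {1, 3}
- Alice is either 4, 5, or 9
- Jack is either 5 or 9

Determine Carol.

Among the 8 variables, 4 fits only Alice (and all 8 values in {0, 1, 3, 4, 5, 6, 7, 9} must be used), so Alice = 4.
Mona and Bob share exactly the 2 values {5, 7}; by pigeonhole those values go to them, so strike 5, 7 from Jack.
Jack must be 9 (only option left). Eliminate 9 elsewhere: Omar, Dave.
Dave must be 3 (only option left). So Omar, Carol can't be 3.
So Carol = 1.

1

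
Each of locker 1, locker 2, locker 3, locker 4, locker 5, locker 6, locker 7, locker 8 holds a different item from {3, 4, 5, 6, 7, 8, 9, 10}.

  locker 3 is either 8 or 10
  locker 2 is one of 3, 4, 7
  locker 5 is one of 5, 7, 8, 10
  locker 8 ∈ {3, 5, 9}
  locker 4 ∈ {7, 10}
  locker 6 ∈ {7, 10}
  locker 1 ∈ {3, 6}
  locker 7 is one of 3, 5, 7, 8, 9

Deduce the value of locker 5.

5

Among the 8 variables, 4 fits only locker 2 (and all 8 values in {3, 4, 5, 6, 7, 8, 9, 10} must be used), so locker 2 = 4.
The 7 still-open variables draw from only 7 values {3, 5, 6, 7, 8, 9, 10}, so each is used; only locker 1 can be 6, hence locker 1 = 6.
locker 4 and locker 6 between them cover only {7, 10} — a naked pair. Remove those values from locker 3, locker 5, locker 7.
locker 3 has just one choice, so locker 3 = 8. Strike 8 from locker 5, locker 7.
So locker 5 = 5.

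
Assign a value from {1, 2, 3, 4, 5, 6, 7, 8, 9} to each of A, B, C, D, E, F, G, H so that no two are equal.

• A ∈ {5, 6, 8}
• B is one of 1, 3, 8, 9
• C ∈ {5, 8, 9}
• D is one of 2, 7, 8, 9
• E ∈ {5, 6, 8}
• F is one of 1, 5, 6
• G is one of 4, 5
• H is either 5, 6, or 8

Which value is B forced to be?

A, E, H share exactly the 3 values {5, 6, 8}; by pigeonhole those values go to them, so strike 5, 6, 8 from B, C, D, F, G.
That leaves C = 9. So B, D can't be 9.
F's domain is down to {1}, so F = 1. Remove 1 from B.
So B = 3.

3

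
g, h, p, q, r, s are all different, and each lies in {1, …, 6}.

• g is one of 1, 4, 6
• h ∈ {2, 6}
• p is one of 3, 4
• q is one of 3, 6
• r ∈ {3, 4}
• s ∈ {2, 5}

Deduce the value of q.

6

The 6 variables together cover exactly {1, 2, 3, 4, 5, 6} — 6 values for 6 variables — and 1 appears only in g's list, so g = 1.
The 5 still-open variables together cover exactly {2, 3, 4, 5, 6} — 5 values for 5 variables — and 5 appears only in s's list, so s = 5.
The 4 still-open variables draw from only 4 values {2, 3, 4, 6}, so each is used; only h can be 2, hence h = 2.
Among the 3 still-open variables, 6 fits only q (and all 3 values in {3, 4, 6} must be used), so q = 6.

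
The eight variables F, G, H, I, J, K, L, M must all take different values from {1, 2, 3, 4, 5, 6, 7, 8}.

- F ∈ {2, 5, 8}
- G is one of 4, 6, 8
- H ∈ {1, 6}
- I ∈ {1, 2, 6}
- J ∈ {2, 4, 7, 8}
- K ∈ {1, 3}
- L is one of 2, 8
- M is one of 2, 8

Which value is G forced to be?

The 8 variables draw from only 8 values {1, 2, 3, 4, 5, 6, 7, 8}, so each is used; only K can be 3, hence K = 3.
The 7 still-open variables together cover exactly {1, 2, 4, 5, 6, 7, 8} — 7 values for 7 variables — and 5 appears only in F's list, so F = 5.
The 6 still-open variables draw from only 6 values {1, 2, 4, 6, 7, 8}, so each is used; only J can be 7, hence J = 7.
Among the 5 still-open variables, 4 fits only G (and all 5 values in {1, 2, 4, 6, 8} must be used), so G = 4.

4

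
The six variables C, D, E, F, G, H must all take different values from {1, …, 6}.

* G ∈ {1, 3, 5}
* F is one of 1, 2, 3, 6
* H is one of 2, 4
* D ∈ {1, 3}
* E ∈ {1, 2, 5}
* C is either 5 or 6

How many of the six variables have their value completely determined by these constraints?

The 6 variables draw from only 6 values {1, 2, 3, 4, 5, 6}, so each is used; only H can be 4, hence H = 4.
Determined: H=4. The other variables each still have more than one consistent value. That makes 1.

1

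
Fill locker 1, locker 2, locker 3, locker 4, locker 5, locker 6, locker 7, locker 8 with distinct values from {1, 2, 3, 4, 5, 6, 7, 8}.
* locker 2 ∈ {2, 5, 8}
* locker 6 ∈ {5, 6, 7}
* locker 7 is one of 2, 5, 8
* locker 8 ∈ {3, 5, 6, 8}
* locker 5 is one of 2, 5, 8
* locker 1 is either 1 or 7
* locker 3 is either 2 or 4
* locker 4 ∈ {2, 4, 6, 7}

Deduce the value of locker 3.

4

Among the 8 variables, 1 fits only locker 1 (and all 8 values in {1, 2, 3, 4, 5, 6, 7, 8} must be used), so locker 1 = 1.
The 7 still-open variables together cover exactly {2, 3, 4, 5, 6, 7, 8} — 7 values for 7 variables — and 3 appears only in locker 8's list, so locker 8 = 3.
locker 2, locker 5, locker 7 share exactly the 3 values {2, 5, 8}; by pigeonhole those values go to them, so strike 2, 5, 8 from locker 3, locker 4, locker 6.
So locker 3 = 4.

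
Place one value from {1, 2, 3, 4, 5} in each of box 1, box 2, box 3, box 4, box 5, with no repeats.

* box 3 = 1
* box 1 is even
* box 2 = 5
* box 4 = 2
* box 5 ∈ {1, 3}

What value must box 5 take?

3

box 2 must be 5 (only option left).
That leaves box 3 = 1. Strike 1 from box 5.
So box 5 = 3.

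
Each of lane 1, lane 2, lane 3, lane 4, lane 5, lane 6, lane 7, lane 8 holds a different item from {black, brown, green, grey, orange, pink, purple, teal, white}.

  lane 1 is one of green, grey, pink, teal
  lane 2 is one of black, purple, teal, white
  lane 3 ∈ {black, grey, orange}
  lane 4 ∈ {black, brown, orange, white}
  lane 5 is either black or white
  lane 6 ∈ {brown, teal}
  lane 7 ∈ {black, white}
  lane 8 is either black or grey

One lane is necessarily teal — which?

lane 5 and lane 7 share exactly the 2 values {black, white}; by pigeonhole those values go to them, so strike black, white from lane 2, lane 3, lane 4, lane 8.
That leaves lane 8 = grey. Remove grey from lane 1, lane 3.
That leaves lane 3 = orange. So lane 4 can't be orange.
lane 4 must be brown (only option left). Eliminate brown elsewhere: lane 6.
So teal goes to lane 6.

lane 6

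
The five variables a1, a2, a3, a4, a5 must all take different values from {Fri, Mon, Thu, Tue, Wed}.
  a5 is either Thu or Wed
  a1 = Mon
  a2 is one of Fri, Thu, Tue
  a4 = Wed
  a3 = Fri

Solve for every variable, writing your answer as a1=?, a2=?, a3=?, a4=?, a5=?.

a1=Mon, a2=Tue, a3=Fri, a4=Wed, a5=Thu

a1 has just one choice, so a1 = Mon.
a3's domain is down to {Fri}, so a3 = Fri. So a2 can't be Fri.
a4 has just one choice, so a4 = Wed. Eliminate Wed elsewhere: a5.
a5's domain is down to {Thu}, so a5 = Thu. Eliminate Thu elsewhere: a2.
a2 must be Tue (only option left).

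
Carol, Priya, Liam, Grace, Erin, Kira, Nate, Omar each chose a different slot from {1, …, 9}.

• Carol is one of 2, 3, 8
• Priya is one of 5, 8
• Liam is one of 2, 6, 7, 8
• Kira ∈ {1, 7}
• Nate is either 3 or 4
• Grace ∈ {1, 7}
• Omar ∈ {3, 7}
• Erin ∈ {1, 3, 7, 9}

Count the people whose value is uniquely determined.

3

Grace and Kira between them cover only {1, 7} — a naked pair. Remove those values from Liam, Erin, Omar.
Omar must be 3 (only option left). Strike 3 from Carol, Erin, Nate.
Erin's domain is down to {9}, so Erin = 9.
Nate must be 4 (only option left).
Determined: Erin=9, Nate=4, Omar=3. The other people each still have more than one consistent value. That makes 3.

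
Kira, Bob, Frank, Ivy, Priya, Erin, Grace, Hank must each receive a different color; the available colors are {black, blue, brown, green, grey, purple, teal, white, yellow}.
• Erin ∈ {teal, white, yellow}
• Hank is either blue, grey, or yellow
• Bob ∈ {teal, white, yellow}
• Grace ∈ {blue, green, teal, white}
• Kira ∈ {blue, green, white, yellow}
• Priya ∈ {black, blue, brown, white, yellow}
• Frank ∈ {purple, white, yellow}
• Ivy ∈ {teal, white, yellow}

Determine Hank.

The 3 variables Bob, Ivy, Erin are confined to {teal, white, yellow}, which locks those values in; drop them from Kira, Frank, Priya, Grace, Hank.
Frank has just one choice, so Frank = purple.
Kira and Grace share exactly the 2 values {blue, green}; by pigeonhole those values go to them, so strike blue, green from Priya, Hank.
So Hank = grey.

grey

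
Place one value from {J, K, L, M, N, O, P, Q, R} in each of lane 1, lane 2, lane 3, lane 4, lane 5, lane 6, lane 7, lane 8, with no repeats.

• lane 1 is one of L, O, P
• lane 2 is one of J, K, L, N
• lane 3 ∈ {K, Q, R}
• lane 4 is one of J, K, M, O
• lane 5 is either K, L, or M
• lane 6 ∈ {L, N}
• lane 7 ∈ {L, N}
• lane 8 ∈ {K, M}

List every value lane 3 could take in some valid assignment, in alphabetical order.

lane 6 and lane 7 share exactly the 2 values {L, N}; by pigeonhole those values go to them, so strike L, N from lane 1, lane 2, lane 5.
The 2 variables lane 5 and lane 8 are confined to {K, M}, which locks those values in; drop them from lane 2, lane 3, lane 4.
lane 2 must be J (only option left). Strike J from lane 4.
That leaves lane 4 = O. Eliminate O elsewhere: lane 1.
lane 1 must be P (only option left).
No further eliminations apply; lane 3 can still be any of Q, R.

Q, R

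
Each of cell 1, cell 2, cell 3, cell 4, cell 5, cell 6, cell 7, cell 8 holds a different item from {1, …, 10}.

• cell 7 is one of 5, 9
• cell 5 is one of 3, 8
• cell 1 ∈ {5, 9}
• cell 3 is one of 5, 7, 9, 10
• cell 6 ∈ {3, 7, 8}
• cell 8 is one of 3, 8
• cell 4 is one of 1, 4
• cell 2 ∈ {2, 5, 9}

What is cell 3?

cell 1 and cell 7 between them cover only {5, 9} — a naked pair. Remove those values from cell 2, cell 3.
cell 2 must be 2 (only option left).
cell 5 and cell 8 between them cover only {3, 8} — a naked pair. Remove those values from cell 6.
cell 6 must be 7 (only option left). So cell 3 can't be 7.
So cell 3 = 10.

10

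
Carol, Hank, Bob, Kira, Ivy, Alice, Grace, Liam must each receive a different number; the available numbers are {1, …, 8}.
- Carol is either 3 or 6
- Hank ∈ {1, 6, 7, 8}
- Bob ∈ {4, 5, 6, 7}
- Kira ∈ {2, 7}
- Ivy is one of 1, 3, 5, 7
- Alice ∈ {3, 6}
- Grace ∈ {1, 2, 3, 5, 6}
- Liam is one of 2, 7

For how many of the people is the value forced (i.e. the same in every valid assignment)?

2

The 8 variables draw from only 8 values {1, 2, 3, 4, 5, 6, 7, 8}, so each is used; only Bob can be 4, hence Bob = 4.
Among the 7 still-open variables, 8 fits only Hank (and all 7 values in {1, 2, 3, 5, 6, 7, 8} must be used), so Hank = 8.
Carol and Alice between them cover only {3, 6} — a naked pair. Remove those values from Ivy, Grace.
The 2 variables Kira and Liam are confined to {2, 7}, which locks those values in; drop them from Ivy, Grace.
Determined: Hank=8, Bob=4. The other people each still have more than one consistent value. That makes 2.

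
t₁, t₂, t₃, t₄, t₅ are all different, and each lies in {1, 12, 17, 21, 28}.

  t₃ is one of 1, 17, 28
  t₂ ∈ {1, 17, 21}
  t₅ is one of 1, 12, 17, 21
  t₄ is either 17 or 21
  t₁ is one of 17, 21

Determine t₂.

1

Among the 5 variables, 12 fits only t₅ (and all 5 values in {1, 12, 17, 21, 28} must be used), so t₅ = 12.
The 4 still-open variables together cover exactly {1, 17, 21, 28} — 4 values for 4 variables — and 28 appears only in t₃'s list, so t₃ = 28.
The 3 still-open variables together cover exactly {1, 17, 21} — 3 values for 3 variables — and 1 appears only in t₂'s list, so t₂ = 1.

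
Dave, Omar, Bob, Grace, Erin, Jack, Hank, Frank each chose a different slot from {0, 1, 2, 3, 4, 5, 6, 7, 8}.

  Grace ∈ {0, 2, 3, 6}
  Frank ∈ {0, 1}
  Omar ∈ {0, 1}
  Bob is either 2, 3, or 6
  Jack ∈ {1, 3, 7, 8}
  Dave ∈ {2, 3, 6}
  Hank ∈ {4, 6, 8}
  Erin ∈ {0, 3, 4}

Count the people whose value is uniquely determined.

The 8 variables together cover exactly {0, 1, 2, 3, 4, 6, 7, 8} — 8 values for 8 variables — and 7 appears only in Jack's list, so Jack = 7.
The 7 still-open variables together cover exactly {0, 1, 2, 3, 4, 6, 8} — 7 values for 7 variables — and 8 appears only in Hank's list, so Hank = 8.
The 6 still-open variables draw from only 6 values {0, 1, 2, 3, 4, 6}, so each is used; only Erin can be 4, hence Erin = 4.
Omar and Frank between them cover only {0, 1} — a naked pair. Remove those values from Grace.
Determined: Erin=4, Jack=7, Hank=8. The other people each still have more than one consistent value. That makes 3.

3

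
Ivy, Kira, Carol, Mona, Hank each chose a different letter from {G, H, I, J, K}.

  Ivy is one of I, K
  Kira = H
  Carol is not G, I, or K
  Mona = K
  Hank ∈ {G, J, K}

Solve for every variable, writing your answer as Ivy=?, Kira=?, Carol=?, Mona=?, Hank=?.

Kira must be H (only option left). So Carol can't be H.
Carol must be J (only option left). Eliminate J elsewhere: Hank.
Mona's domain is down to {K}, so Mona = K. Strike K from Ivy, Hank.
Hank has just one choice, so Hank = G.
Ivy has just one choice, so Ivy = I.

Ivy=I, Kira=H, Carol=J, Mona=K, Hank=G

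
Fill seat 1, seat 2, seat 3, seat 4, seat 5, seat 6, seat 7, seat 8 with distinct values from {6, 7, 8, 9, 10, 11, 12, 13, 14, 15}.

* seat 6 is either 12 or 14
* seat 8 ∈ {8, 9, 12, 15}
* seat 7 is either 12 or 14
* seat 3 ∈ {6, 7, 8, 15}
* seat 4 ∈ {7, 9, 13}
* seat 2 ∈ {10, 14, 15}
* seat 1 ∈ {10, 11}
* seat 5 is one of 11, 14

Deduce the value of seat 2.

15

The 2 variables seat 6 and seat 7 are confined to {12, 14}, which locks those values in; drop them from seat 2, seat 5, seat 8.
seat 5 must be 11 (only option left). Eliminate 11 elsewhere: seat 1.
seat 1 must be 10 (only option left). Strike 10 from seat 2.
So seat 2 = 15.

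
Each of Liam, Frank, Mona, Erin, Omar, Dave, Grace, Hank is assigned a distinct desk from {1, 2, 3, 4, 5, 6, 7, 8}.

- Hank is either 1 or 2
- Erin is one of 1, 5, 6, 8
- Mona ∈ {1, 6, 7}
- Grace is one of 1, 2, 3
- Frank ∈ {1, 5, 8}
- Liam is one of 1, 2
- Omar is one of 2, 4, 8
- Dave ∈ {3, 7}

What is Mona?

6

The 8 variables draw from only 8 values {1, 2, 3, 4, 5, 6, 7, 8}, so each is used; only Omar can be 4, hence Omar = 4.
Liam and Hank between them cover only {1, 2} — a naked pair. Remove those values from Frank, Mona, Erin, Grace.
Grace must be 3 (only option left). Eliminate 3 elsewhere: Dave.
Dave must be 7 (only option left). Eliminate 7 elsewhere: Mona.
So Mona = 6.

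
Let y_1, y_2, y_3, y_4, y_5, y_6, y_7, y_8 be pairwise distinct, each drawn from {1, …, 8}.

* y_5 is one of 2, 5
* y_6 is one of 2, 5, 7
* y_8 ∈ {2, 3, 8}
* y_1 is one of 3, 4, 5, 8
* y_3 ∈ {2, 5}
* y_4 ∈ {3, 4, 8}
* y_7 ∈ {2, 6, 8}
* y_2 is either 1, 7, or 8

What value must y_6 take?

The 8 variables draw from only 8 values {1, 2, 3, 4, 5, 6, 7, 8}, so each is used; only y_2 can be 1, hence y_2 = 1.
The 7 still-open variables draw from only 7 values {2, 3, 4, 5, 6, 7, 8}, so each is used; only y_7 can be 6, hence y_7 = 6.
The 6 still-open variables together cover exactly {2, 3, 4, 5, 7, 8} — 6 values for 6 variables — and 7 appears only in y_6's list, so y_6 = 7.

7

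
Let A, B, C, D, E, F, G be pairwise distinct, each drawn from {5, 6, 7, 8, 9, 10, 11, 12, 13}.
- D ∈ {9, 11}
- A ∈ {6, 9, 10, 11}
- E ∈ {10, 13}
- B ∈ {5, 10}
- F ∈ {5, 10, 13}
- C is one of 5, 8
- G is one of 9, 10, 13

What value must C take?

8

The 7 variables together cover exactly {5, 6, 8, 9, 10, 11, 13} — 7 values for 7 variables — and 6 appears only in A's list, so A = 6.
Among the 6 still-open variables, 8 fits only C (and all 6 values in {5, 8, 9, 10, 11, 13} must be used), so C = 8.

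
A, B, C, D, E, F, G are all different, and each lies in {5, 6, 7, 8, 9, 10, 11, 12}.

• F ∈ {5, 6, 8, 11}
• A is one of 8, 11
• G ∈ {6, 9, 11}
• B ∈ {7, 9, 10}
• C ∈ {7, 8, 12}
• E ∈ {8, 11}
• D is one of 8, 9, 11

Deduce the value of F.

5

A and E share exactly the 2 values {8, 11}; by pigeonhole those values go to them, so strike 8, 11 from C, D, F, G.
D has just one choice, so D = 9. Strike 9 from B, G.
G must be 6 (only option left). So F can't be 6.
So F = 5.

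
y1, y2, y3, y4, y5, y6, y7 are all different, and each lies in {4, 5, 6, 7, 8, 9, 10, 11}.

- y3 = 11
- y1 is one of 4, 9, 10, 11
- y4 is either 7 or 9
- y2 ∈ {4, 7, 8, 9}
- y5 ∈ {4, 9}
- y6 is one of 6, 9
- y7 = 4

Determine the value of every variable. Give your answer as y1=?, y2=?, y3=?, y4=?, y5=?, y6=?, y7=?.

y3 must be 11 (only option left). Strike 11 from y1.
y7's domain is down to {4}, so y7 = 4. Eliminate 4 elsewhere: y1, y2, y5.
y5's domain is down to {9}, so y5 = 9. Remove 9 from y1, y2, y4, y6.
y6 must be 6 (only option left).
y1 has just one choice, so y1 = 10.
y4 has just one choice, so y4 = 7. So y2 can't be 7.
y2 must be 8 (only option left).

y1=10, y2=8, y3=11, y4=7, y5=9, y6=6, y7=4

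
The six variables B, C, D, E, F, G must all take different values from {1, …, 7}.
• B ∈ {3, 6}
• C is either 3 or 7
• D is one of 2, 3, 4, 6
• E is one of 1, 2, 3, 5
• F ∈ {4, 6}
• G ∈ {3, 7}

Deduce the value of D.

2

The 2 variables C and G are confined to {3, 7}, which locks those values in; drop them from B, D, E.
B has just one choice, so B = 6. Remove 6 from D, F.
F's domain is down to {4}, so F = 4. Strike 4 from D.
So D = 2.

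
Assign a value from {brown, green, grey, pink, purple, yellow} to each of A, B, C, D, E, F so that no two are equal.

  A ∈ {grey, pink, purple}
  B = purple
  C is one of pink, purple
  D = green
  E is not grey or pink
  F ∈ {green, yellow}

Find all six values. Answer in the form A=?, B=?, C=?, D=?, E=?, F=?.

A=grey, B=purple, C=pink, D=green, E=brown, F=yellow

B has just one choice, so B = purple. So A, C, E can't be purple.
C's domain is down to {pink}, so C = pink. Eliminate pink elsewhere: A.
That leaves D = green. So E, F can't be green.
F must be yellow (only option left). Eliminate yellow elsewhere: E.
A's domain is down to {grey}, so A = grey.
E has just one choice, so E = brown.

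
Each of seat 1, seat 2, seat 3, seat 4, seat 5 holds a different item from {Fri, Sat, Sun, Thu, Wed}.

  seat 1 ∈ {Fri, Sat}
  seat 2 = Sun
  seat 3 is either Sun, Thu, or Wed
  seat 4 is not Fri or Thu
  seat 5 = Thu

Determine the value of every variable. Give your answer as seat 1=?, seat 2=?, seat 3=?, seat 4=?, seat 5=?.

seat 2's domain is down to {Sun}, so seat 2 = Sun. Strike Sun from seat 3, seat 4.
seat 5's domain is down to {Thu}, so seat 5 = Thu. So seat 3 can't be Thu.
That leaves seat 3 = Wed. Strike Wed from seat 4.
seat 4 has just one choice, so seat 4 = Sat. So seat 1 can't be Sat.
seat 1's domain is down to {Fri}, so seat 1 = Fri.

seat 1=Fri, seat 2=Sun, seat 3=Wed, seat 4=Sat, seat 5=Thu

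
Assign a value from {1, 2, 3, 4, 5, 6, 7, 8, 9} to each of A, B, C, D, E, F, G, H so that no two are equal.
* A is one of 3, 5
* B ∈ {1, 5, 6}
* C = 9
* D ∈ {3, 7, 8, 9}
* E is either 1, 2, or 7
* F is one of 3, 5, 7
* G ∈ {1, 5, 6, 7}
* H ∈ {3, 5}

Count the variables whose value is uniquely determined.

C must be 9 (only option left). Eliminate 9 elsewhere: D.
Among the 7 still-open variables, 2 fits only E (and all 7 values in {1, 2, 3, 5, 6, 7, 8} must be used), so E = 2.
Among the 6 still-open variables, 8 fits only D (and all 6 values in {1, 3, 5, 6, 7, 8} must be used), so D = 8.
The 2 variables A and H are confined to {3, 5}, which locks those values in; drop them from B, F, G.
F's domain is down to {7}, so F = 7. Eliminate 7 elsewhere: G.
Determined: C=9, D=8, E=2, F=7. The other variables each still have more than one consistent value. That makes 4.

4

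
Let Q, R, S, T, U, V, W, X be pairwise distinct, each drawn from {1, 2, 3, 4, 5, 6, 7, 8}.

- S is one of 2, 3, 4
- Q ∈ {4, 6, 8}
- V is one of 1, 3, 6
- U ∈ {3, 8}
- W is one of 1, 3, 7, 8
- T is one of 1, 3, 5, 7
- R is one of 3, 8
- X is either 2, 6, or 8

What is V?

Among the 8 variables, 5 fits only T (and all 8 values in {1, 2, 3, 4, 5, 6, 7, 8} must be used), so T = 5.
Among the 7 still-open variables, 7 fits only W (and all 7 values in {1, 2, 3, 4, 6, 7, 8} must be used), so W = 7.
The 6 still-open variables draw from only 6 values {1, 2, 3, 4, 6, 8}, so each is used; only V can be 1, hence V = 1.

1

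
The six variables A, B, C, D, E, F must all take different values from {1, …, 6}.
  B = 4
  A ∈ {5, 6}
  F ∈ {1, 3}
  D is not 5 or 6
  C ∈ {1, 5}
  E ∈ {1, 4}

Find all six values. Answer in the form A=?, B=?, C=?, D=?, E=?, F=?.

B's domain is down to {4}, so B = 4. So D, E can't be 4.
That leaves E = 1. Remove 1 from C, D, F.
F has just one choice, so F = 3. Eliminate 3 elsewhere: D.
C's domain is down to {5}, so C = 5. So A can't be 5.
D must be 2 (only option left).
A has just one choice, so A = 6.

A=6, B=4, C=5, D=2, E=1, F=3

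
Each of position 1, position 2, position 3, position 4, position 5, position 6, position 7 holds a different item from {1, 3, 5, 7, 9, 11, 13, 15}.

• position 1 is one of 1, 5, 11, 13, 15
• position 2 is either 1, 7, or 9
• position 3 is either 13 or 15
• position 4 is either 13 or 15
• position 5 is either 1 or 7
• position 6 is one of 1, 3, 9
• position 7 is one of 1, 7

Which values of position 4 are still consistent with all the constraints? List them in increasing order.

position 3 and position 4 share exactly the 2 values {13, 15}; by pigeonhole those values go to them, so strike 13, 15 from position 1.
position 5 and position 7 between them cover only {1, 7} — a naked pair. Remove those values from position 1, position 2, position 6.
position 2's domain is down to {9}, so position 2 = 9. So position 6 can't be 9.
position 6's domain is down to {3}, so position 6 = 3.
No further eliminations apply; position 4 can still be any of 13, 15.

13, 15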